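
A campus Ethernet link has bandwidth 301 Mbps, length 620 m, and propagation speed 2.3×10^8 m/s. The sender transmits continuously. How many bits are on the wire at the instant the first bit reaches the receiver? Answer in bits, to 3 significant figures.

Propagation delay = 620 / 2.3e+08 = 2.69565e-06 s.
BDP = R × t_prop = 301000000 × 2.69565e-06 = 811.391 bits.

811 bits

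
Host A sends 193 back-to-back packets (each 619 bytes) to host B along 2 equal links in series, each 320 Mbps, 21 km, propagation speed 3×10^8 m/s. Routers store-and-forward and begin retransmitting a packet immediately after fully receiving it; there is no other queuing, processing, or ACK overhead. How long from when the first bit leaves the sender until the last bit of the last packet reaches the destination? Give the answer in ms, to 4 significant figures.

3.142 ms

Per-hop transmission t_tx = L/R = 4952/320000000 = 0.015475 ms.
Per-hop propagation t_prop = 21000/300000000 = 0.07 ms.
Pipeline fill: first packet needs 2·t_tx to clear all hops; remaining 192 packets each add one t_tx.
Total = (2+193-1)·t_tx + 2·t_prop = 194·0.015475 + 2·0.07 = 3.142 ms.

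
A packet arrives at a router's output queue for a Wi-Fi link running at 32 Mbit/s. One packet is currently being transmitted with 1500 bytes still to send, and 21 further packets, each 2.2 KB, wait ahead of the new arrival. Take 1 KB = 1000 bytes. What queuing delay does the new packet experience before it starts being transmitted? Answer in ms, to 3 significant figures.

11.9 ms

Each queued packet: L/R = 17600/32000000 = 0.55 ms.
21 queued → 11.55 ms.
Plus remaining 12000 bits of current packet: 0.375 ms.
Queuing delay = 11.9 ms.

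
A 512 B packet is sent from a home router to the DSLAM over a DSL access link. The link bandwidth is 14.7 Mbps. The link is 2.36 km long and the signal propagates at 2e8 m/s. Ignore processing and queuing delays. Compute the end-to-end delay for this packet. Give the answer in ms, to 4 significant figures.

0.2904 ms

L = 512 × 8 = 4096 bits.
Transmission delay = L/R = 4096 / 14700000 = 0.278639 ms.
Propagation delay = d/s = 2360 m / 200000000 m/s = 0.0118 ms.
Total = 0.2904 ms.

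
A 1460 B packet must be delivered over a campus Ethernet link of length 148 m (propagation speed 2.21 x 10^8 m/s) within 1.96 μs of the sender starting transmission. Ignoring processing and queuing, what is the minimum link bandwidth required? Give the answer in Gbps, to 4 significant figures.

L = 11680 bits.
Propagation delay = 148 / 221000000 = 0.669683 μs.
Transmission budget = 1.96 − 0.669683 = 1.29032 μs.
R ≥ L / t_tx = 11680 bits / 1.29032e-06 s = 9.052 Gbps.

9.052 Gbps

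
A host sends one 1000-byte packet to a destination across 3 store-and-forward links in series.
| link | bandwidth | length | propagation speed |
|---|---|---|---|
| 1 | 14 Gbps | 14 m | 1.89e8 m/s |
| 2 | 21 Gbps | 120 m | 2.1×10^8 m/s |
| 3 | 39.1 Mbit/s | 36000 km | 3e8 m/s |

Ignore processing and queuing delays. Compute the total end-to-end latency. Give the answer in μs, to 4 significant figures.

120200 μs

L = 1000 × 8 = 8000 bits.
Transmission delays (L/R per hop): 0.571429, 0.380952, 204.604 μs; sum = 205.556 μs.
Propagation delays (d/s per hop): 0.0740741, 0.571429, 120000 μs; sum = 120001 μs.
End-to-end = 120200 μs.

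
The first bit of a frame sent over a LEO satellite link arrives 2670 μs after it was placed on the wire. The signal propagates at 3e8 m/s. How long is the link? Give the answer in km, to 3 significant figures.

801 km

d = s × t_prop = 300000000 × 0.00267 = 801 km.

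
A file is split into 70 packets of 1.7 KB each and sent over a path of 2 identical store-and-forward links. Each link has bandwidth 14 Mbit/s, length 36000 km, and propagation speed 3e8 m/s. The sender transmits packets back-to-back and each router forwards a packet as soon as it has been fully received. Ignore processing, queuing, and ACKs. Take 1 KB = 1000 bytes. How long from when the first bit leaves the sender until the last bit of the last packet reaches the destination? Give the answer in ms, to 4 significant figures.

309.0 ms

Per-hop transmission t_tx = L/R = 13600/14000000 = 0.971429 ms.
Per-hop propagation t_prop = 36000000/300000000 = 120 ms.
Pipeline fill: first packet needs 2·t_tx to clear all hops; remaining 69 packets each add one t_tx.
Total = (2+70-1)·t_tx + 2·t_prop = 71·0.971429 + 2·120 = 309.0 ms.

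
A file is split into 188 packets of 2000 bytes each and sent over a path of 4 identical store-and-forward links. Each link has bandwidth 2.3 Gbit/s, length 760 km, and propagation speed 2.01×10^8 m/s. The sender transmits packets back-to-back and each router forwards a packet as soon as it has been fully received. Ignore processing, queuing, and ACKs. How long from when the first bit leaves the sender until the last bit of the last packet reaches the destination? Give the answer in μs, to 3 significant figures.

16500 μs

Per-hop transmission t_tx = L/R = 16000/2300000000 = 6.95652 μs.
Per-hop propagation t_prop = 760000/2.01e+08 = 3781.09 μs.
Pipeline fill: first packet needs 4·t_tx to clear all hops; remaining 187 packets each add one t_tx.
Total = (4+188-1)·t_tx + 4·t_prop = 191·6.95652 + 4·3781.09 = 16500 μs.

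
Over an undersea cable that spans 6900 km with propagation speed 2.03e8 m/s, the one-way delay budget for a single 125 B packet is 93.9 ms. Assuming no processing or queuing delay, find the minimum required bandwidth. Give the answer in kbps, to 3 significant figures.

L = 1000 bits.
Propagation delay = 6900000 / 2.03e+08 = 33.9901 ms.
Transmission budget = 93.9 − 33.9901 = 59.9099 ms.
R ≥ L / t_tx = 1000 bits / 0.0599099 s = 16.7 kbps.

16.7 kbps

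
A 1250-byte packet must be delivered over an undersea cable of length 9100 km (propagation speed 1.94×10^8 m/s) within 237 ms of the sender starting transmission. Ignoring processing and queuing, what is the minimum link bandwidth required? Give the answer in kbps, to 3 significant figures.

L = 10000 bits.
Propagation delay = 9100000 / 194000000 = 46.9072 ms.
Transmission budget = 237 − 46.9072 = 190.093 ms.
R ≥ L / t_tx = 10000 bits / 0.190093 s = 52.6 kbps.

52.6 kbps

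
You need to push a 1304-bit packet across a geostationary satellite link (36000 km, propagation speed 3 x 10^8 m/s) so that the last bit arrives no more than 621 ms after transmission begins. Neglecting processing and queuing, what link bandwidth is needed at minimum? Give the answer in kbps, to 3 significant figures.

Propagation delay = 36000000 / 300000000 = 120 ms.
Transmission budget = 621 − 120 = 501 ms.
R ≥ L / t_tx = 1304 bits / 0.501 s = 2.60 kbps.

2.60 kbps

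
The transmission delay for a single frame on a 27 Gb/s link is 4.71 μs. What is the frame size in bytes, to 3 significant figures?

15900 bytes

L = R × t_tx = 27000000000 b/s × 4.71e-06 s = 127170 bits.
In bytes: 127170 / 8 = 15900 bytes.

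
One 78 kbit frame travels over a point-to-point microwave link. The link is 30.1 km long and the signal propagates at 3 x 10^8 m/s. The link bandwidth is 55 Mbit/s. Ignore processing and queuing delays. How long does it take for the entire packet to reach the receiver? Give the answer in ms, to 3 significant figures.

1.52 ms

L = 78000 bits.
Transmission delay = L/R = 78000 / 55000000 = 1.41818 ms.
Propagation delay = d/s = 30100 m / 300000000 m/s = 0.100333 ms.
Total = 1.52 ms.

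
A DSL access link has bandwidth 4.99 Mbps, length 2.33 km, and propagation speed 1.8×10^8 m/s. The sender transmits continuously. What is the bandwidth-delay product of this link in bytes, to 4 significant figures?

Propagation delay = 2330 / 180000000 = 1.29444e-05 s.
BDP = R × t_prop = 4990000 × 1.29444e-05 = 64.5928 bits.
In bytes: 64.5928/8 = 8.074 bytes.

8.074 bytes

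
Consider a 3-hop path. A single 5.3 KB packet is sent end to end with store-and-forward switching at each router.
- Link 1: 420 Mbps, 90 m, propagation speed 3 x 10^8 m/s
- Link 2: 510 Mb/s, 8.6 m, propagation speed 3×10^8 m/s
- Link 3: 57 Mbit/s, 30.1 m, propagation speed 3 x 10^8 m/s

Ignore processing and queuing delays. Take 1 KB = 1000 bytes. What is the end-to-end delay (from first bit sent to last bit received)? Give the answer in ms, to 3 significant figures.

L = 42400 bits.
Transmission delays (L/R per hop): 0.100952, 0.0831373, 0.74386 ms; sum = 0.927949 ms.
Propagation delays (d/s per hop): 0.0003, 2.86667e-05, 0.000100333 ms; sum = 0.000429 ms.
End-to-end = 0.928 ms.

0.928 ms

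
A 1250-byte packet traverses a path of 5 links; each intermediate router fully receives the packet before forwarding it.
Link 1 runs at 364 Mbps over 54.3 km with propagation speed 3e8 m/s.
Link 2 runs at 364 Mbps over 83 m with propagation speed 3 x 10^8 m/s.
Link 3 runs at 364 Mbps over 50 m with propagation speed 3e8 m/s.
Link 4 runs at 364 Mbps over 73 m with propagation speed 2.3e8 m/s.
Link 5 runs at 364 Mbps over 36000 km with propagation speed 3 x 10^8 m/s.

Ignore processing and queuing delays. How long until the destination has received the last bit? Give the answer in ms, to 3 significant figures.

120 ms

L = 1250 × 8 = 10000 bits.
Transmission delay per hop = L/R = 10000/364000000 = 0.0274725 ms; 5 hops → 0.137363 ms.
Propagation delays (d/s per hop): 0.181, 0.000276667, 0.000166667, 0.000317391, 120 ms; sum = 120.182 ms.
End-to-end = 120 ms.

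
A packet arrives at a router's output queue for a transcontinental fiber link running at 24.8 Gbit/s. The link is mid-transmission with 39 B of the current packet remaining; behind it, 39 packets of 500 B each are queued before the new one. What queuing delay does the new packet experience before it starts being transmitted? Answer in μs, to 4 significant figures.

Each queued packet: L/R = 4000/24800000000 = 0.16129 μs.
39 queued → 6.29032 μs.
Plus remaining 312 bits of current packet: 0.0125806 μs.
Queuing delay = 6.303 μs.

6.303 μs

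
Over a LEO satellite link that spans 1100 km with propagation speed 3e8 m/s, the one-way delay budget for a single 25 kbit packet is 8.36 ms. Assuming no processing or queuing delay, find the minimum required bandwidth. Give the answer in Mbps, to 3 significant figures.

Propagation delay = 1100000 / 300000000 = 3.66667 ms.
Transmission budget = 8.36 − 3.66667 = 4.69333 ms.
R ≥ L / t_tx = 25000 bits / 0.00469333 s = 5.33 Mbps.

5.33 Mbps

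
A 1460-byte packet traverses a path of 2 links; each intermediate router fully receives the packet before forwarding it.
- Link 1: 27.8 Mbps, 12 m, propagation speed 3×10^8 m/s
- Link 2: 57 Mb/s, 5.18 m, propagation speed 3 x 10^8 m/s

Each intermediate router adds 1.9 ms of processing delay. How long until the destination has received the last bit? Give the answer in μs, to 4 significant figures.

L = 1460 × 8 = 11680 bits.
Transmission delays (L/R per hop): 420.144, 204.912 μs; sum = 625.056 μs.
Propagation delays (d/s per hop): 0.04, 0.0172667 μs; sum = 0.0572667 μs.
Processing at 1 router(s): 1 × 1.9 ms = 1900 μs.
End-to-end = 2525 μs.

2525 μs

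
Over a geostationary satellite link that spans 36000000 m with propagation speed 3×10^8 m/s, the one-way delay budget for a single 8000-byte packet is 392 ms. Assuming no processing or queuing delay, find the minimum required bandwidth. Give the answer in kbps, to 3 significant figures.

L = 64000 bits.
Propagation delay = 36000000 / 300000000 = 120 ms.
Transmission budget = 392 − 120 = 272 ms.
R ≥ L / t_tx = 64000 bits / 0.272 s = 235 kbps.

235 kbps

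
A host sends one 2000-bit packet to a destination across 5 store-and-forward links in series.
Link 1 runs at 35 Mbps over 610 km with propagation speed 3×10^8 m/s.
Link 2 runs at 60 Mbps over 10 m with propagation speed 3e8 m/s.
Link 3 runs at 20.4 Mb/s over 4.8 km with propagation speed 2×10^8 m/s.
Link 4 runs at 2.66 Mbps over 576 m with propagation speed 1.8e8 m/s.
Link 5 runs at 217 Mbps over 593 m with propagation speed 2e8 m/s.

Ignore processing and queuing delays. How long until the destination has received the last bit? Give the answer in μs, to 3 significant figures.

3010 μs

Transmission delays (L/R per hop): 57.1429, 33.3333, 98.0392, 751.88, 9.21659 μs; sum = 949.612 μs.
Propagation delays (d/s per hop): 2033.33, 0.0333333, 24, 3.2, 2.965 μs; sum = 2063.53 μs.
End-to-end = 3010 μs.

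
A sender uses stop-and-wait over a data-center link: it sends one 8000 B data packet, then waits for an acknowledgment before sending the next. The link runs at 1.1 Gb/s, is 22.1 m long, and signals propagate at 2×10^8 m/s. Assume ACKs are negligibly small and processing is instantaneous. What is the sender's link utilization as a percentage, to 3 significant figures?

t_tx = L/R = 64000/1100000000 = 5.81818e-05 s.
t_prop = 22.1/200000000 = 1.105e-07 s; RTT = 2.21e-07 s.
Cycle = t_tx + RTT = 5.84028e-05 s.
Utilization = t_tx / cycle = 5.81818e-05/5.84028e-05 = 99.6 %.

99.6 %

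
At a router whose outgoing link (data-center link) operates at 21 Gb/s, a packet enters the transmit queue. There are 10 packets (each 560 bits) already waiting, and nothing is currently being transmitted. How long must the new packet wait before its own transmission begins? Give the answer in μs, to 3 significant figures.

0.267 μs

Each queued packet: L/R = 560/21000000000 = 0.0266667 μs.
10 queued → 0.266667 μs.
Queuing delay = 0.267 μs.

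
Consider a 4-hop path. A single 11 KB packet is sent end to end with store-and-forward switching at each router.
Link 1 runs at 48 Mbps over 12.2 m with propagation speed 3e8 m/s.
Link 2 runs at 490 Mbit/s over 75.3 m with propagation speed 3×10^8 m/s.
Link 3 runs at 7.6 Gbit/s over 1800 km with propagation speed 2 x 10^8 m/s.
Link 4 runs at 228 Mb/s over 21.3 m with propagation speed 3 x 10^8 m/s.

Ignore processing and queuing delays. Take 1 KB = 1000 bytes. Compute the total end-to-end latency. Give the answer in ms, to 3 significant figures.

11.4 ms

L = 88000 bits.
Transmission delays (L/R per hop): 1.83333, 0.179592, 0.0115789, 0.385965 ms; sum = 2.41047 ms.
Propagation delays (d/s per hop): 4.06667e-05, 0.000251, 9, 7.1e-05 ms; sum = 9.00036 ms.
End-to-end = 11.4 ms.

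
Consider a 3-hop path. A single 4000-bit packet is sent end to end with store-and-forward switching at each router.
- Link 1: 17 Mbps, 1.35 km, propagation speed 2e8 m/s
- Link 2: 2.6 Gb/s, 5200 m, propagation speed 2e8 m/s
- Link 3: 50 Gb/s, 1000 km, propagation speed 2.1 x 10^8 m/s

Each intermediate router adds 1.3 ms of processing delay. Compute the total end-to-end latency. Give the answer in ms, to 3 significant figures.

7.63 ms

Transmission delays (L/R per hop): 0.235294, 0.00153846, 8e-05 ms; sum = 0.236913 ms.
Propagation delays (d/s per hop): 0.00675, 0.026, 4.7619 ms; sum = 4.79465 ms.
Processing at 2 router(s): 2 × 1.3 ms = 2.6 ms.
End-to-end = 7.63 ms.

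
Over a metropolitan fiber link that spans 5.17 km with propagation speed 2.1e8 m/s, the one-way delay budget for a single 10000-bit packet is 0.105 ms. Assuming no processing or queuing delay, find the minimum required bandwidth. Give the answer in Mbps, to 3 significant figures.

124 Mbps

Propagation delay = 5170 / 210000000 = 0.024619 ms.
Transmission budget = 0.105 − 0.024619 = 0.080381 ms.
R ≥ L / t_tx = 10000 bits / 8.0381e-05 s = 124 Mbps.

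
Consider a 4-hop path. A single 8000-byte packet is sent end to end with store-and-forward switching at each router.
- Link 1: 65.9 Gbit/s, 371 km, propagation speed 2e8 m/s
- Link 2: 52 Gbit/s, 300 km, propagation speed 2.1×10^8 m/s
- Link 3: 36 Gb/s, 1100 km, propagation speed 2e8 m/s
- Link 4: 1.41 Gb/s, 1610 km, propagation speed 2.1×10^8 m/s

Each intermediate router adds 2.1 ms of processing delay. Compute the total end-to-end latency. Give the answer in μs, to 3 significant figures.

L = 8000 × 8 = 64000 bits.
Transmission delays (L/R per hop): 0.971168, 1.23077, 1.77778, 45.3901 μs; sum = 49.3698 μs.
Propagation delays (d/s per hop): 1855, 1428.57, 5500, 7666.67 μs; sum = 16450.2 μs.
Processing at 3 router(s): 3 × 2.1 ms = 6300 μs.
End-to-end = 22800 μs.

22800 μs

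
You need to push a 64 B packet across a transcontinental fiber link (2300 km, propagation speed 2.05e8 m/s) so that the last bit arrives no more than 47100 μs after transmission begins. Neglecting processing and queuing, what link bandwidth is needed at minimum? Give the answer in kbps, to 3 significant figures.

14.3 kbps

L = 512 bits.
Propagation delay = 2300000 / 2.05e+08 = 11219.5 μs.
Transmission budget = 47100 − 11219.5 = 35880.5 μs.
R ≥ L / t_tx = 512 bits / 0.0358805 s = 14.3 kbps.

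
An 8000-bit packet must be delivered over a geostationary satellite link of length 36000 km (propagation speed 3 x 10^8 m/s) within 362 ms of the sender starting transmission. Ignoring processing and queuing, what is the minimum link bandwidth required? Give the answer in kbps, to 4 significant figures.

Propagation delay = 36000000 / 300000000 = 120 ms.
Transmission budget = 362 − 120 = 242 ms.
R ≥ L / t_tx = 8000 bits / 0.242 s = 33.06 kbps.

33.06 kbps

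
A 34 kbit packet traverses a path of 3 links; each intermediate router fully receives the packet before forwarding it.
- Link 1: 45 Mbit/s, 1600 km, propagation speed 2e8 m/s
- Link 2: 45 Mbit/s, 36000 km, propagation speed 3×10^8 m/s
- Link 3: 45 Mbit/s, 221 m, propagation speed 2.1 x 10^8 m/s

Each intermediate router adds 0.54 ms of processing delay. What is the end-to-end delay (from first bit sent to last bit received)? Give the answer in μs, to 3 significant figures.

131000 μs

L = 34000 bits.
Transmission delay per hop = L/R = 34000/45000000 = 755.556 μs; 3 hops → 2266.67 μs.
Propagation delays (d/s per hop): 8000, 120000, 1.05238 μs; sum = 128001 μs.
Processing at 2 router(s): 2 × 0.54 ms = 1080 μs.
End-to-end = 131000 μs.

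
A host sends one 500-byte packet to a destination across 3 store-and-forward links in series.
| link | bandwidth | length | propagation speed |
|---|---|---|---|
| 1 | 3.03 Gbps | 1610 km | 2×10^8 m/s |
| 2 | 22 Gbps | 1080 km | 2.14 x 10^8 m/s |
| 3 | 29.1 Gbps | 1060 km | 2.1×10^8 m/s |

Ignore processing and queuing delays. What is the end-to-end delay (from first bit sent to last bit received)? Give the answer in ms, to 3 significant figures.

18.1 ms

L = 500 × 8 = 4000 bits.
Transmission delays (L/R per hop): 0.00132013, 0.000181818, 0.000137457 ms; sum = 0.00163941 ms.
Propagation delays (d/s per hop): 8.05, 5.04673, 5.04762 ms; sum = 18.1443 ms.
End-to-end = 18.1 ms.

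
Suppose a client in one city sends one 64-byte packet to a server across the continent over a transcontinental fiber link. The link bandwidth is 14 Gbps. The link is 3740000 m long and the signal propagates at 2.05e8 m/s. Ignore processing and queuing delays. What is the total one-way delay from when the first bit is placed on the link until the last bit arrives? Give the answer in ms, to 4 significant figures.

18.24 ms

L = 64 × 8 = 512 bits.
Transmission delay = L/R = 512 / 14000000000 = 3.65714e-05 ms.
Propagation delay = d/s = 3740000 m / 2.05e+08 m/s = 18.2439 ms.
Total = 18.24 ms.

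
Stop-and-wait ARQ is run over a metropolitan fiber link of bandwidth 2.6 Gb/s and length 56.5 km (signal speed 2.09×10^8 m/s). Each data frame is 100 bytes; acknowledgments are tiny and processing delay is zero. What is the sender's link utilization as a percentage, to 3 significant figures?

0.0569 %

t_tx = L/R = 800/2600000000 = 3.07692e-07 s.
t_prop = 56500/209000000 = 0.000270335 s; RTT = 0.00054067 s.
Cycle = t_tx + RTT = 0.000540978 s.
Utilization = t_tx / cycle = 3.07692e-07/0.000540978 = 0.0569 %.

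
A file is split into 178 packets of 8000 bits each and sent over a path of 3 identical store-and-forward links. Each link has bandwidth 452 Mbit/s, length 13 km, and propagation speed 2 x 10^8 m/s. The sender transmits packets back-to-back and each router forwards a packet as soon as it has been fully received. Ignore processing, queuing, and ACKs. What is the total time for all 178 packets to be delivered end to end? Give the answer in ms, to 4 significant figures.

3.381 ms

Per-hop transmission t_tx = L/R = 8000/452000000 = 0.0176991 ms.
Per-hop propagation t_prop = 13000/200000000 = 0.065 ms.
Pipeline fill: first packet needs 3·t_tx to clear all hops; remaining 177 packets each add one t_tx.
Total = (3+178-1)·t_tx + 3·t_prop = 180·0.0176991 + 3·0.065 = 3.381 ms.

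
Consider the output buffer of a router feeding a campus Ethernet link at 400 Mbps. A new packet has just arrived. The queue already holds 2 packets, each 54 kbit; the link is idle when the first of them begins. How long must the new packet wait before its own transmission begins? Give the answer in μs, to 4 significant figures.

Each queued packet: L/R = 54000/400000000 = 135 μs.
2 queued → 270 μs.
Queuing delay = 270.0 μs.

270.0 μs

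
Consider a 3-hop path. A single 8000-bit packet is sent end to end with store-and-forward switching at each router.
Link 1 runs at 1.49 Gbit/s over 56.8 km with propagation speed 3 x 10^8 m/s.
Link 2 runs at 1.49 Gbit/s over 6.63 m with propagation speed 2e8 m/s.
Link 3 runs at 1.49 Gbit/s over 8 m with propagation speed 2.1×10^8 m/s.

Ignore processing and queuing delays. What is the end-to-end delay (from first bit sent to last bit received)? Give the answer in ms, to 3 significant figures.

0.206 ms

Transmission delay per hop = L/R = 8000/1490000000 = 0.00536913 ms; 3 hops → 0.0161074 ms.
Propagation delays (d/s per hop): 0.189333, 3.315e-05, 3.80952e-05 ms; sum = 0.189405 ms.
End-to-end = 0.206 ms.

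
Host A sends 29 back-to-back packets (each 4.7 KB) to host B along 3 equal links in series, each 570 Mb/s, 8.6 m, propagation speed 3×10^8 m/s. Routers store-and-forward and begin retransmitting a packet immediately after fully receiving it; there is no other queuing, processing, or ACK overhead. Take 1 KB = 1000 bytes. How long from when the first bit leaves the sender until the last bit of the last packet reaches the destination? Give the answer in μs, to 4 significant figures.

2045 μs

Per-hop transmission t_tx = L/R = 37600/570000000 = 65.9649 μs.
Per-hop propagation t_prop = 8.6/300000000 = 0.0286667 μs.
Pipeline fill: first packet needs 3·t_tx to clear all hops; remaining 28 packets each add one t_tx.
Total = (3+29-1)·t_tx + 3·t_prop = 31·65.9649 + 3·0.0286667 = 2045 μs.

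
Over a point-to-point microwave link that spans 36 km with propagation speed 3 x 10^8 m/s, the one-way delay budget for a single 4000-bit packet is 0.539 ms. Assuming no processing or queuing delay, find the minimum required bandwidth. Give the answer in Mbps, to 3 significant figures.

Propagation delay = 36000 / 300000000 = 0.12 ms.
Transmission budget = 0.539 − 0.12 = 0.419 ms.
R ≥ L / t_tx = 4000 bits / 0.000419 s = 9.55 Mbps.

9.55 Mbps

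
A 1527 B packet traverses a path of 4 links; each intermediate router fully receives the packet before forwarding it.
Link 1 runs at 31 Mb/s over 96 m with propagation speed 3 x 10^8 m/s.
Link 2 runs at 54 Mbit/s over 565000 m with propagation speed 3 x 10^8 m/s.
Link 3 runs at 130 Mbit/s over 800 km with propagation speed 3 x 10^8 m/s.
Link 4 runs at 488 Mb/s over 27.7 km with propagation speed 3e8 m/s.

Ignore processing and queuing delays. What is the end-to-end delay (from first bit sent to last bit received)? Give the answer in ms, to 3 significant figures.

5.38 ms

L = 1527 × 8 = 12216 bits.
Transmission delays (L/R per hop): 0.394065, 0.226222, 0.0939692, 0.0250328 ms; sum = 0.739289 ms.
Propagation delays (d/s per hop): 0.00032, 1.88333, 2.66667, 0.0923333 ms; sum = 4.64265 ms.
End-to-end = 5.38 ms.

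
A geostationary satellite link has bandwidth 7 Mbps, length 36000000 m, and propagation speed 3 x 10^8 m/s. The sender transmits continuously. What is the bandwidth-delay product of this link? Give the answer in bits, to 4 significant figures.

840000 bits

Propagation delay = 36000000 / 300000000 = 0.12 s.
BDP = R × t_prop = 7000000 × 0.12 = 840000 bits.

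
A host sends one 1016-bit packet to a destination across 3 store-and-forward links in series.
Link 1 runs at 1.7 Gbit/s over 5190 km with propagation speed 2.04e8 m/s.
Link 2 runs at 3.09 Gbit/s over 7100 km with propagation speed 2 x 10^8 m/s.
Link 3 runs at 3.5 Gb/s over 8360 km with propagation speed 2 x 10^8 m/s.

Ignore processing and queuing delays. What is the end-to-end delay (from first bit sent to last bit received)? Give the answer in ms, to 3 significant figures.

103 ms

Transmission delays (L/R per hop): 0.000597647, 0.000328803, 0.000290286 ms; sum = 0.00121674 ms.
Propagation delays (d/s per hop): 25.4412, 35.5, 41.8 ms; sum = 102.741 ms.
End-to-end = 103 ms.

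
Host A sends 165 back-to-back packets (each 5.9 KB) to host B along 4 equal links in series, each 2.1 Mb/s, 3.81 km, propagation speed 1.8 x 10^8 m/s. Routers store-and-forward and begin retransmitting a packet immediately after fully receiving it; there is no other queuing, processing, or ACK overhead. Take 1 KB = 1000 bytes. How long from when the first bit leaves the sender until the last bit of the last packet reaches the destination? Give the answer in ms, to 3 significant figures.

3780 ms

Per-hop transmission t_tx = L/R = 47200/2100000 = 22.4762 ms.
Per-hop propagation t_prop = 3810/180000000 = 0.0211667 ms.
Pipeline fill: first packet needs 4·t_tx to clear all hops; remaining 164 packets each add one t_tx.
Total = (4+165-1)·t_tx + 4·t_prop = 168·22.4762 + 4·0.0211667 = 3780 ms.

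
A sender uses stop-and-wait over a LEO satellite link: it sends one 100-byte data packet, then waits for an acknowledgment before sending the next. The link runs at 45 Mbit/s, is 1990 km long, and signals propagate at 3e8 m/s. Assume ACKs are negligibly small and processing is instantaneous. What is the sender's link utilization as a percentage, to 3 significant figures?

t_tx = L/R = 800/45000000 = 1.77778e-05 s.
t_prop = 1990000/300000000 = 0.00663333 s; RTT = 0.0132667 s.
Cycle = t_tx + RTT = 0.0132844 s.
Utilization = t_tx / cycle = 1.77778e-05/0.0132844 = 0.134 %.

0.134 %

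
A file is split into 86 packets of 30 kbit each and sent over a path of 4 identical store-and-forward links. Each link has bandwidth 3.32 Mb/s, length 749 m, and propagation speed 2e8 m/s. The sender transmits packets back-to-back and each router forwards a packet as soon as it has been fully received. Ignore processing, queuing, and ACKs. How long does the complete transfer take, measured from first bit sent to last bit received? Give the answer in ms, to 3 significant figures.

804 ms

Per-hop transmission t_tx = L/R = 30000/3320000 = 9.03614 ms.
Per-hop propagation t_prop = 749/200000000 = 0.003745 ms.
Pipeline fill: first packet needs 4·t_tx to clear all hops; remaining 85 packets each add one t_tx.
Total = (4+86-1)·t_tx + 4·t_prop = 89·9.03614 + 4·0.003745 = 804 ms.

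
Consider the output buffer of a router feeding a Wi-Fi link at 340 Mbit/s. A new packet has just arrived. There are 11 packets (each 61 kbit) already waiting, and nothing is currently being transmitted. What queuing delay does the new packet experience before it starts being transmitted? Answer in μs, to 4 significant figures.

Each queued packet: L/R = 61000/340000000 = 179.412 μs.
11 queued → 1973.53 μs.
Queuing delay = 1974 μs.

1974 μs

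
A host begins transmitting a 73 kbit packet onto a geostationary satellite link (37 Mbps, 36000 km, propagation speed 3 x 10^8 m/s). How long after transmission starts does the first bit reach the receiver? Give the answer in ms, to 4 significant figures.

First bit experiences only propagation delay: d/s = 36000000/300000000 = 120.0 ms.

120.0 ms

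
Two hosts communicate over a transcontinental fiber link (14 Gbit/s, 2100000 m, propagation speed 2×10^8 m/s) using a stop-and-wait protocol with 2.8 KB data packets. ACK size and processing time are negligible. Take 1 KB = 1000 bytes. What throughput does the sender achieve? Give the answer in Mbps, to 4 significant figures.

1.067 Mbps

t_tx = L/R = 22400/14000000000 = 1.6e-06 s.
t_prop = 2100000/200000000 = 0.0105 s; RTT = 0.021 s.
Cycle = t_tx + RTT = 0.0210016 s.
Throughput = L / cycle = 22400 / 0.0210016 = 1.067 Mbps.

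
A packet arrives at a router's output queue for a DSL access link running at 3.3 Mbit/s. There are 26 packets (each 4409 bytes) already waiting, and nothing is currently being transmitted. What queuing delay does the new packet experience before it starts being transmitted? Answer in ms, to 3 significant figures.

278 ms

Each queued packet: L/R = 35272/3300000 = 10.6885 ms.
26 queued → 277.901 ms.
Queuing delay = 278 ms.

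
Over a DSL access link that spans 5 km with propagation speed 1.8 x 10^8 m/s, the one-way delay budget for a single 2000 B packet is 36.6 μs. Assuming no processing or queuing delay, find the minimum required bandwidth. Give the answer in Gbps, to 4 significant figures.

L = 16000 bits.
Propagation delay = 5000 / 180000000 = 27.7778 μs.
Transmission budget = 36.6 − 27.7778 = 8.82222 μs.
R ≥ L / t_tx = 16000 bits / 8.82222e-06 s = 1.814 Gbps.

1.814 Gbps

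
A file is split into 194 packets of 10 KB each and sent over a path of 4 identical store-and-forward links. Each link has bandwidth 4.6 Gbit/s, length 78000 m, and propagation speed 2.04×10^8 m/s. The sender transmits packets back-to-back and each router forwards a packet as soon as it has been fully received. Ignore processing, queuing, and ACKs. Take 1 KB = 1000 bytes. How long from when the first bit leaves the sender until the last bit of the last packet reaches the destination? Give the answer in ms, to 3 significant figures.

4.96 ms

Per-hop transmission t_tx = L/R = 80000/4600000000 = 0.0173913 ms.
Per-hop propagation t_prop = 78000/204000000 = 0.382353 ms.
Pipeline fill: first packet needs 4·t_tx to clear all hops; remaining 193 packets each add one t_tx.
Total = (4+194-1)·t_tx + 4·t_prop = 197·0.0173913 + 4·0.382353 = 4.96 ms.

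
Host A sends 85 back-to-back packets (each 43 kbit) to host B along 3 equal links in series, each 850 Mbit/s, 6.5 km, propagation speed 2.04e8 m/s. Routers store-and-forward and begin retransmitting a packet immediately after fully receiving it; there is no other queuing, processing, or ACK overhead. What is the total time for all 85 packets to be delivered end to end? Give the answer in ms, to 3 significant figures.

4.50 ms

Per-hop transmission t_tx = L/R = 43000/850000000 = 0.0505882 ms.
Per-hop propagation t_prop = 6500/204000000 = 0.0318627 ms.
Pipeline fill: first packet needs 3·t_tx to clear all hops; remaining 84 packets each add one t_tx.
Total = (3+85-1)·t_tx + 3·t_prop = 87·0.0505882 + 3·0.0318627 = 4.50 ms.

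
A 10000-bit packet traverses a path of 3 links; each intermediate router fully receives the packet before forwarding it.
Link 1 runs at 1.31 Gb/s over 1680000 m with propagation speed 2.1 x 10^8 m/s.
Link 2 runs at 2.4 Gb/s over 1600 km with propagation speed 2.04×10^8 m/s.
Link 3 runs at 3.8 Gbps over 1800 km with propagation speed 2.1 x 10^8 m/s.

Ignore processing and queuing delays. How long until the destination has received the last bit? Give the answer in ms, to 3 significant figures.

Transmission delays (L/R per hop): 0.00763359, 0.00416667, 0.00263158 ms; sum = 0.0144318 ms.
Propagation delays (d/s per hop): 8, 7.84314, 8.57143 ms; sum = 24.4146 ms.
End-to-end = 24.4 ms.

24.4 ms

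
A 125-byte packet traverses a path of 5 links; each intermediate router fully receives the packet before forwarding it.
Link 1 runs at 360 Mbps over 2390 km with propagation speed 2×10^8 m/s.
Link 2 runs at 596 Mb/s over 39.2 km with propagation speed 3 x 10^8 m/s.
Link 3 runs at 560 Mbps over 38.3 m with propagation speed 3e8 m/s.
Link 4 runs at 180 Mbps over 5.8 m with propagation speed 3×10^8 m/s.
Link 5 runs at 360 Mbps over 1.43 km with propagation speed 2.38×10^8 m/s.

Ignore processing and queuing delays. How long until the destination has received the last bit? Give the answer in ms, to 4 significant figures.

12.10 ms

L = 125 × 8 = 1000 bits.
Transmission delays (L/R per hop): 0.00277778, 0.00167785, 0.00178571, 0.00555556, 0.00277778 ms; sum = 0.0145747 ms.
Propagation delays (d/s per hop): 11.95, 0.130667, 0.000127667, 1.93333e-05, 0.0060084 ms; sum = 12.0868 ms.
End-to-end = 12.10 ms.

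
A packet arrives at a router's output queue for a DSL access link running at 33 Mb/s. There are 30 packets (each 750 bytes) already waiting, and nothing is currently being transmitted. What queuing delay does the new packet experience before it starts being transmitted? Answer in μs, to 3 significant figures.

5450 μs

Each queued packet: L/R = 6000/33000000 = 181.818 μs.
30 queued → 5454.55 μs.
Queuing delay = 5450 μs.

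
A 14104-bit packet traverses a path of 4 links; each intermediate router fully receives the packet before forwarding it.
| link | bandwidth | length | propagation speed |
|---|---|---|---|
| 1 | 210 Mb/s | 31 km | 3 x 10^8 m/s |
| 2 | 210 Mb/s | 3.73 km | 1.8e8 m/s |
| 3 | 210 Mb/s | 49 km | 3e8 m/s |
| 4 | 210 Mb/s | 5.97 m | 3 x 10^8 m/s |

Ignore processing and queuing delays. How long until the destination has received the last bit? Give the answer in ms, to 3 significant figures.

Transmission delay per hop = L/R = 14104/210000000 = 0.0671619 ms; 4 hops → 0.268648 ms.
Propagation delays (d/s per hop): 0.103333, 0.0207222, 0.163333, 1.99e-05 ms; sum = 0.287409 ms.
End-to-end = 0.556 ms.

0.556 ms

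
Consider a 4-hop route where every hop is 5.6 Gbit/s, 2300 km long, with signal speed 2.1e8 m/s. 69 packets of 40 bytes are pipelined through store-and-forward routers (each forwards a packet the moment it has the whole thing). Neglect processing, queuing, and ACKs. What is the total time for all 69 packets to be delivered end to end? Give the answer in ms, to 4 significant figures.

43.81 ms

Per-hop transmission t_tx = L/R = 320/5600000000 = 5.71429e-05 ms.
Per-hop propagation t_prop = 2300000/210000000 = 10.9524 ms.
Pipeline fill: first packet needs 4·t_tx to clear all hops; remaining 68 packets each add one t_tx.
Total = (4+69-1)·t_tx + 4·t_prop = 72·5.71429e-05 + 4·10.9524 = 43.81 ms.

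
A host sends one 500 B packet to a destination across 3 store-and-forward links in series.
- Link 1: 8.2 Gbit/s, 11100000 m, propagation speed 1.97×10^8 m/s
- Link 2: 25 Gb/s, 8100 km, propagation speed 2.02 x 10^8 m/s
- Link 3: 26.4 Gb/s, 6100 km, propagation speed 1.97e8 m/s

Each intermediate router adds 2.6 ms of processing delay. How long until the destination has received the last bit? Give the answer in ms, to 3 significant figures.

L = 500 × 8 = 4000 bits.
Transmission delays (L/R per hop): 0.000487805, 0.00016, 0.000151515 ms; sum = 0.00079932 ms.
Propagation delays (d/s per hop): 56.3452, 40.099, 30.9645 ms; sum = 127.409 ms.
Processing at 2 router(s): 2 × 2.6 ms = 5.2 ms.
End-to-end = 133 ms.

133 ms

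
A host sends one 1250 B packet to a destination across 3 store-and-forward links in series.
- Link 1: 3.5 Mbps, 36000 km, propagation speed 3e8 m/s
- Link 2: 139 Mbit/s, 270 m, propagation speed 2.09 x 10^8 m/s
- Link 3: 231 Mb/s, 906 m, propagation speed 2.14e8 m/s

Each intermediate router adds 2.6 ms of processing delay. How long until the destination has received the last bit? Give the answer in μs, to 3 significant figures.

L = 1250 × 8 = 10000 bits.
Transmission delays (L/R per hop): 2857.14, 71.9424, 43.29 μs; sum = 2972.38 μs.
Propagation delays (d/s per hop): 120000, 1.29187, 4.23364 μs; sum = 120006 μs.
Processing at 2 router(s): 2 × 2.6 ms = 5200 μs.
End-to-end = 128000 μs.

128000 μs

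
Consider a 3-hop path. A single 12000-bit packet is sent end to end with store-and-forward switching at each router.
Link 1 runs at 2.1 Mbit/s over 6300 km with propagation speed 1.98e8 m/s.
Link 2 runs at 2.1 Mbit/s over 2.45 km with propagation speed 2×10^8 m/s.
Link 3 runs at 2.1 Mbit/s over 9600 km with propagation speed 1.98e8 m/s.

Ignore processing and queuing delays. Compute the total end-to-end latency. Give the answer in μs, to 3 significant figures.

Transmission delay per hop = L/R = 12000/2100000 = 5714.29 μs; 3 hops → 17142.9 μs.
Propagation delays (d/s per hop): 31818.2, 12.25, 48484.8 μs; sum = 80315.3 μs.
End-to-end = 97500 μs.

97500 μs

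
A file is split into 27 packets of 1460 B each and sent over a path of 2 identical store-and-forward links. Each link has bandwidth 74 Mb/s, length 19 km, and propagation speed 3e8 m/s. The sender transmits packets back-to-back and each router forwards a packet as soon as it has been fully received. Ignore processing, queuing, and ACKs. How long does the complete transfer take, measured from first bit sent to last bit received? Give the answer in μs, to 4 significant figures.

4546 μs

Per-hop transmission t_tx = L/R = 11680/74000000 = 157.838 μs.
Per-hop propagation t_prop = 19000/300000000 = 63.3333 μs.
Pipeline fill: first packet needs 2·t_tx to clear all hops; remaining 26 packets each add one t_tx.
Total = (2+27-1)·t_tx + 2·t_prop = 28·157.838 + 2·63.3333 = 4546 μs.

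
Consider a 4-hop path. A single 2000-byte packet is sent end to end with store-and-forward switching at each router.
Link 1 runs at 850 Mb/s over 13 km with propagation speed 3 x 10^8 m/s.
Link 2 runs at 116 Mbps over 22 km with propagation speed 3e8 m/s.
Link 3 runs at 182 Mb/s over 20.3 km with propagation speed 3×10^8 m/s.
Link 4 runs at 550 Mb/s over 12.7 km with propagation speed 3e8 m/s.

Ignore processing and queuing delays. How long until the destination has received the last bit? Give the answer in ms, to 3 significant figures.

0.500 ms

L = 2000 × 8 = 16000 bits.
Transmission delays (L/R per hop): 0.0188235, 0.137931, 0.0879121, 0.0290909 ms; sum = 0.273758 ms.
Propagation delays (d/s per hop): 0.0433333, 0.0733333, 0.0676667, 0.0423333 ms; sum = 0.226667 ms.
End-to-end = 0.500 ms.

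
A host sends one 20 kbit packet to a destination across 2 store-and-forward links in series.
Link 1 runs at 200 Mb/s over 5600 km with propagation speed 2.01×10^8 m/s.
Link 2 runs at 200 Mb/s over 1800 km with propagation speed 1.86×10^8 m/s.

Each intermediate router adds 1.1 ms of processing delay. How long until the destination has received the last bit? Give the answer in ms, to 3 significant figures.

L = 20000 bits.
Transmission delay per hop = L/R = 20000/200000000 = 0.1 ms; 2 hops → 0.2 ms.
Propagation delays (d/s per hop): 27.8607, 9.67742 ms; sum = 37.5381 ms.
Processing at 1 router(s): 1 × 1.1 ms = 1.1 ms.
End-to-end = 38.8 ms.

38.8 ms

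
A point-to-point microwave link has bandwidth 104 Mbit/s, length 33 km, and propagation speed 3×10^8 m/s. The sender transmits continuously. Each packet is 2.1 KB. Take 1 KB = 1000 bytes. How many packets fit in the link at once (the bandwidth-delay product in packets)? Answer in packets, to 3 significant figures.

0.681 packets

Propagation delay = 33000 / 300000000 = 0.00011 s.
BDP = R × t_prop = 104000000 × 0.00011 = 11440 bits.
In packets of 16800 bits: 0.681 packets.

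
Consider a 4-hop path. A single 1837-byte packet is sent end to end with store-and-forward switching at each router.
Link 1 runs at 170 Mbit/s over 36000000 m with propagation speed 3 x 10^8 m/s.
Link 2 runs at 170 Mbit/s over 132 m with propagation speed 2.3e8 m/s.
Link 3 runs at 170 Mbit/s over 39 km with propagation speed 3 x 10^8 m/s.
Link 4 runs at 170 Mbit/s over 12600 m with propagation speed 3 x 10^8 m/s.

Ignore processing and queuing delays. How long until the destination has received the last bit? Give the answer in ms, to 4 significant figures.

120.5 ms

L = 1837 × 8 = 14696 bits.
Transmission delay per hop = L/R = 14696/170000000 = 0.0864471 ms; 4 hops → 0.345788 ms.
Propagation delays (d/s per hop): 120, 0.000573913, 0.13, 0.042 ms; sum = 120.173 ms.
End-to-end = 120.5 ms.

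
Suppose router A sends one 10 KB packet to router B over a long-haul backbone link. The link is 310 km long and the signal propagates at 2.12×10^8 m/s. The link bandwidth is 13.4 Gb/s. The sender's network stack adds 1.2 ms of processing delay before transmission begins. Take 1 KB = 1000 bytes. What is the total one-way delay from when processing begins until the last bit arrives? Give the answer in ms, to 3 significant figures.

L = 80000 bits.
Transmission delay = L/R = 80000 / 13400000000 = 0.00597015 ms.
Propagation delay = d/s = 310000 m / 212000000 m/s = 1.46226 ms.
Plus processing delay 1.2 ms = 1.2 ms.
Total = 2.67 ms.

2.67 ms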